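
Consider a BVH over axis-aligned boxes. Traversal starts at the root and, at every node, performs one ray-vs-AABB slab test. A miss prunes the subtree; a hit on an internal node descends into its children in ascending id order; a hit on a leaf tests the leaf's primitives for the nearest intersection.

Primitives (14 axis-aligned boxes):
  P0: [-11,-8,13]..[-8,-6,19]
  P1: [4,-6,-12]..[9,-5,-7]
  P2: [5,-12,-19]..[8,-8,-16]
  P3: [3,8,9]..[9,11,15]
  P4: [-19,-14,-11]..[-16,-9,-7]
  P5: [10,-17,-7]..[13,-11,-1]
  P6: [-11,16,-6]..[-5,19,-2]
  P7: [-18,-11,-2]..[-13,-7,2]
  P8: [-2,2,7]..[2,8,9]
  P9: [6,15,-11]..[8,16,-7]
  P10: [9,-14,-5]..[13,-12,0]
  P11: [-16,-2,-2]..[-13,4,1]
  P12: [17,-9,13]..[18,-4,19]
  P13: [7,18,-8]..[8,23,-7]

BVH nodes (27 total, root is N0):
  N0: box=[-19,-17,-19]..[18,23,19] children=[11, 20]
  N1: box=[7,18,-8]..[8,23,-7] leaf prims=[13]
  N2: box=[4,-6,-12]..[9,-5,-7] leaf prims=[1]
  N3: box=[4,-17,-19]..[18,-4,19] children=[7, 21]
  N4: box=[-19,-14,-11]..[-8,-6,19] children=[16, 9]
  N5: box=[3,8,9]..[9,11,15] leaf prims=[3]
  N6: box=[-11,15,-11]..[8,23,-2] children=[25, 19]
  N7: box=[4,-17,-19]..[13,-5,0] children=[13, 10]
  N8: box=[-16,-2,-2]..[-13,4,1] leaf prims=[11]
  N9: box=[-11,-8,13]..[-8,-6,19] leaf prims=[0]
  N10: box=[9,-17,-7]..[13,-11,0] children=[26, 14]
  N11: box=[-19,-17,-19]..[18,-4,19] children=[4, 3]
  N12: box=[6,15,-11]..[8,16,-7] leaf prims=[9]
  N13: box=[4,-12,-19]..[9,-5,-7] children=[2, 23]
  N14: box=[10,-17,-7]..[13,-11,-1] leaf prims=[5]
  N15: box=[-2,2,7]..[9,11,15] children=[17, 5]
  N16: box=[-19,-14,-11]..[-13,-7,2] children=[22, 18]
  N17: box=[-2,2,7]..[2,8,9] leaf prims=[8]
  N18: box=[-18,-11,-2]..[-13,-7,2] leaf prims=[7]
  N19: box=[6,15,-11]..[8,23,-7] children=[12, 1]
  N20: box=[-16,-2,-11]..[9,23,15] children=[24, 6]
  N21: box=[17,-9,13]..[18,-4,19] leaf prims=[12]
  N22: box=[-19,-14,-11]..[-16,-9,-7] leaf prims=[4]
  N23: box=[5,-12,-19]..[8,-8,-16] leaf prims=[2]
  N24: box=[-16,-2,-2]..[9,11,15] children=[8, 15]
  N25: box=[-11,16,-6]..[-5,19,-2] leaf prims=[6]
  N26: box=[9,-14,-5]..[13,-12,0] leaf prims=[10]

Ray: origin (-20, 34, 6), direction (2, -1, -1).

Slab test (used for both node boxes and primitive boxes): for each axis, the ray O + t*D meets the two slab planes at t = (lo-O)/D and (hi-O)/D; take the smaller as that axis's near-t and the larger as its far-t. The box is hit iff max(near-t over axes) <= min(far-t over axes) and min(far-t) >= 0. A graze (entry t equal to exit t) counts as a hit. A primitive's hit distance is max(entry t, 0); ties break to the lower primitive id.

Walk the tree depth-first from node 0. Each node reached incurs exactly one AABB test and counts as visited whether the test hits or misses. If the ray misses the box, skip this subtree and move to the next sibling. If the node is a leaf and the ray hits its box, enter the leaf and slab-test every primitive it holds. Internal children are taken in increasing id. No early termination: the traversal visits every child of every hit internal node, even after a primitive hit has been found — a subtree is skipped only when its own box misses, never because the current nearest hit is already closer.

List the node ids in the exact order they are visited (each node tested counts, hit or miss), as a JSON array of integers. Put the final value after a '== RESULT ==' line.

Traverse from the root:
N0 x:[1/2,19] y:[11,51] z:[-13,25] -> hit [11,19], descend [11, 20]
  N11 x:[1/2,19] y:[38,51] z:[-13,25] -> miss, prune
  N20 x:[2,29/2] y:[11,36] z:[-9,17] -> hit [11,29/2], descend [6, 24]
    N6 x:[9/2,14] y:[11,19] z:[8,17] -> hit [11,14], descend [19, 25]
      N19 x:[13,14] y:[11,19] z:[13,17] -> hit [13,14], descend [1, 12]
        N1 x:[27/2,14] y:[11,16] z:[13,14] -> hit [27/2,14] leaf, test {P13@t=27/2}
        N12 x:[13,14] y:[18,19] z:[13,17] -> miss, prune
      N25 x:[9/2,15/2] y:[15,18] z:[8,12] -> miss, prune
    N24 x:[2,29/2] y:[23,36] z:[-9,8] -> miss, prune

Summary -> nodes [0, 11, 20, 6, 19, 1, 12, 25, 24]; box-tests=9; leaf-entries=1; first=P13

== RESULT ==
[0, 11, 20, 6, 19, 1, 12, 25, 24]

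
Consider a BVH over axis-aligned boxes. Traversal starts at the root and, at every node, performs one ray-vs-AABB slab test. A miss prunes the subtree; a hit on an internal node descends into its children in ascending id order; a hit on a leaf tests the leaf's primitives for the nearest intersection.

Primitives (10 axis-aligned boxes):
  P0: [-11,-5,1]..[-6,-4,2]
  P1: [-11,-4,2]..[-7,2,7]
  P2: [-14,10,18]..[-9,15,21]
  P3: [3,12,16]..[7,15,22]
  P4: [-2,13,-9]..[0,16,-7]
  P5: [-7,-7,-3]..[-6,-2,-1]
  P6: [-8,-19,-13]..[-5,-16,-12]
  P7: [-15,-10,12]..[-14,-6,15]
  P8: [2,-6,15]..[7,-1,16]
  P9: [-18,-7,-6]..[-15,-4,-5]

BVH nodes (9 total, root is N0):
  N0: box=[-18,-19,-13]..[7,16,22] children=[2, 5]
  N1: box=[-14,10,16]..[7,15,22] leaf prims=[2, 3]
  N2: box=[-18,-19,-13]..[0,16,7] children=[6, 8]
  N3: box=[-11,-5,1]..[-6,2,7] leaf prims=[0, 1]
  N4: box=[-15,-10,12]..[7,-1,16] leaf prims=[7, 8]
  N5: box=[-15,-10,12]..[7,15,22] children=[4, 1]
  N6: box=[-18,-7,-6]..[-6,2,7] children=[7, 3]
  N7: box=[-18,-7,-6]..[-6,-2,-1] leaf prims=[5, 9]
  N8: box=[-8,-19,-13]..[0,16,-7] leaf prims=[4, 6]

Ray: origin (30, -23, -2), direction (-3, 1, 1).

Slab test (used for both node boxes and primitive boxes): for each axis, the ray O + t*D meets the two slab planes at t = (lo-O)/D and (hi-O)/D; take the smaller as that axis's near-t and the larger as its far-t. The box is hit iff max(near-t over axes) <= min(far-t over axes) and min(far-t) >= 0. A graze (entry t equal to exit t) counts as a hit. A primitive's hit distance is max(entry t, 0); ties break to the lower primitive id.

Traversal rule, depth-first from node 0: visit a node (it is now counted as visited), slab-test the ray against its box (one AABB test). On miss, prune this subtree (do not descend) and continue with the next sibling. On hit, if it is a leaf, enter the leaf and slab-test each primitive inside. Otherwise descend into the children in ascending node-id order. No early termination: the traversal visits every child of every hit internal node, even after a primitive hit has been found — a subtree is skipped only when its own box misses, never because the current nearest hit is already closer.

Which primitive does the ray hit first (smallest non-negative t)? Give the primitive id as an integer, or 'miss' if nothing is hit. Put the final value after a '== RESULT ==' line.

Trace the traversal:
N0 x:[23/3,16] y:[4,39] z:[-11,24] -> hit [23/3,16], descend [2, 5]
  N2 x:[10,16] y:[4,39] z:[-11,9] -> miss, prune
  N5 x:[23/3,15] y:[13,38] z:[14,24] -> hit [14,15], descend [1, 4]
    N1 x:[23/3,44/3] y:[33,38] z:[18,24] -> miss, prune
    N4 x:[23/3,15] y:[13,22] z:[14,18] -> hit [14,15] leaf, test {P7@t=44/3, P8(miss)}

Visited [0, 2, 5, 1, 4]. Tests: 5 box, 1 leaf. Nearest: P7.

== RESULT ==
7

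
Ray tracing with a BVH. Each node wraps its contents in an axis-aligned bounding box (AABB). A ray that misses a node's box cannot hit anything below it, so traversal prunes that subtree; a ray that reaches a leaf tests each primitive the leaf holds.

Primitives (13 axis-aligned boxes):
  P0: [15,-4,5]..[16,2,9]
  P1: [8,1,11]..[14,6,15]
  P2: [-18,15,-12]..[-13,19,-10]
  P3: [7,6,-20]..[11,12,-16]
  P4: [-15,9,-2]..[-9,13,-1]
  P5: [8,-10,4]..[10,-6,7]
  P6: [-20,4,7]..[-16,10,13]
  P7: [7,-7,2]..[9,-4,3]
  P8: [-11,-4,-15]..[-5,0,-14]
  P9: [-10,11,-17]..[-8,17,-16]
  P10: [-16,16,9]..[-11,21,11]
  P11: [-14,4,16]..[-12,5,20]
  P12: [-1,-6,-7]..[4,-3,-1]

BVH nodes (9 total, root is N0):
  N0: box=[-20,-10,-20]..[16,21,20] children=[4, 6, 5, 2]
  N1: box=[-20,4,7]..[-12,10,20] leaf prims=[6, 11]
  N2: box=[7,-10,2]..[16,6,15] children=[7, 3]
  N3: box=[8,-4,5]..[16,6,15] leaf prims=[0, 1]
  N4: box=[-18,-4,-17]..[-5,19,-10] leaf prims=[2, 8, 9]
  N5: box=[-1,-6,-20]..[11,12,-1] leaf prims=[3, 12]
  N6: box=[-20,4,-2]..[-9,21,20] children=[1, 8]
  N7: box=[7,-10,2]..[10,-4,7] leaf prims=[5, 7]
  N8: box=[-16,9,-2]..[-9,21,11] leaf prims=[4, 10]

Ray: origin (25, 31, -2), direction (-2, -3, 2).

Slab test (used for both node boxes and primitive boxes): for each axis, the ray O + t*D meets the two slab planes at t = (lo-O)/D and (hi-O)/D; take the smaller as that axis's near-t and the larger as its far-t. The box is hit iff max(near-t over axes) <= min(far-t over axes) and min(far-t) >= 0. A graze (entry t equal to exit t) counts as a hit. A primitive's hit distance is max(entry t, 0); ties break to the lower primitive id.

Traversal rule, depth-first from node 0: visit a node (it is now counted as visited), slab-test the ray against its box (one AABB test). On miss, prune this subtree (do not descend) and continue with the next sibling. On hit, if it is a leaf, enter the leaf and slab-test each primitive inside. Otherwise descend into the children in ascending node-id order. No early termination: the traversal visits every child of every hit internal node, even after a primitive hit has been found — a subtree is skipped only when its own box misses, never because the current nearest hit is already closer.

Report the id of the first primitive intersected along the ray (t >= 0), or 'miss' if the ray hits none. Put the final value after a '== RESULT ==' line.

Walk:
N0 x:[9/2,45/2] y:[10/3,41/3] z:[-9,11] -> hit [9/2,11], descend [2, 4, 5, 6]
  N2 x:[9/2,9] y:[25/3,41/3] z:[2,17/2] -> hit [25/3,17/2], descend [3, 7]
    N3 x:[9/2,17/2] y:[25/3,35/3] z:[7/2,17/2] -> hit [25/3,17/2] leaf, test {P0(miss), P1@t=25/3}
    N7 x:[15/2,9] y:[35/3,41/3] z:[2,9/2] -> miss, prune
  N4 x:[15,43/2] y:[4,35/3] z:[-15/2,-4] -> miss, prune
  N5 x:[7,13] y:[19/3,37/3] z:[-9,1/2] -> miss, prune
  N6 x:[17,45/2] y:[10/3,9] z:[0,11] -> miss, prune

Visited [0, 2, 3, 7, 4, 5, 6]. Tests: 7 box, 1 leaf. Nearest: P1.

== RESULT ==
1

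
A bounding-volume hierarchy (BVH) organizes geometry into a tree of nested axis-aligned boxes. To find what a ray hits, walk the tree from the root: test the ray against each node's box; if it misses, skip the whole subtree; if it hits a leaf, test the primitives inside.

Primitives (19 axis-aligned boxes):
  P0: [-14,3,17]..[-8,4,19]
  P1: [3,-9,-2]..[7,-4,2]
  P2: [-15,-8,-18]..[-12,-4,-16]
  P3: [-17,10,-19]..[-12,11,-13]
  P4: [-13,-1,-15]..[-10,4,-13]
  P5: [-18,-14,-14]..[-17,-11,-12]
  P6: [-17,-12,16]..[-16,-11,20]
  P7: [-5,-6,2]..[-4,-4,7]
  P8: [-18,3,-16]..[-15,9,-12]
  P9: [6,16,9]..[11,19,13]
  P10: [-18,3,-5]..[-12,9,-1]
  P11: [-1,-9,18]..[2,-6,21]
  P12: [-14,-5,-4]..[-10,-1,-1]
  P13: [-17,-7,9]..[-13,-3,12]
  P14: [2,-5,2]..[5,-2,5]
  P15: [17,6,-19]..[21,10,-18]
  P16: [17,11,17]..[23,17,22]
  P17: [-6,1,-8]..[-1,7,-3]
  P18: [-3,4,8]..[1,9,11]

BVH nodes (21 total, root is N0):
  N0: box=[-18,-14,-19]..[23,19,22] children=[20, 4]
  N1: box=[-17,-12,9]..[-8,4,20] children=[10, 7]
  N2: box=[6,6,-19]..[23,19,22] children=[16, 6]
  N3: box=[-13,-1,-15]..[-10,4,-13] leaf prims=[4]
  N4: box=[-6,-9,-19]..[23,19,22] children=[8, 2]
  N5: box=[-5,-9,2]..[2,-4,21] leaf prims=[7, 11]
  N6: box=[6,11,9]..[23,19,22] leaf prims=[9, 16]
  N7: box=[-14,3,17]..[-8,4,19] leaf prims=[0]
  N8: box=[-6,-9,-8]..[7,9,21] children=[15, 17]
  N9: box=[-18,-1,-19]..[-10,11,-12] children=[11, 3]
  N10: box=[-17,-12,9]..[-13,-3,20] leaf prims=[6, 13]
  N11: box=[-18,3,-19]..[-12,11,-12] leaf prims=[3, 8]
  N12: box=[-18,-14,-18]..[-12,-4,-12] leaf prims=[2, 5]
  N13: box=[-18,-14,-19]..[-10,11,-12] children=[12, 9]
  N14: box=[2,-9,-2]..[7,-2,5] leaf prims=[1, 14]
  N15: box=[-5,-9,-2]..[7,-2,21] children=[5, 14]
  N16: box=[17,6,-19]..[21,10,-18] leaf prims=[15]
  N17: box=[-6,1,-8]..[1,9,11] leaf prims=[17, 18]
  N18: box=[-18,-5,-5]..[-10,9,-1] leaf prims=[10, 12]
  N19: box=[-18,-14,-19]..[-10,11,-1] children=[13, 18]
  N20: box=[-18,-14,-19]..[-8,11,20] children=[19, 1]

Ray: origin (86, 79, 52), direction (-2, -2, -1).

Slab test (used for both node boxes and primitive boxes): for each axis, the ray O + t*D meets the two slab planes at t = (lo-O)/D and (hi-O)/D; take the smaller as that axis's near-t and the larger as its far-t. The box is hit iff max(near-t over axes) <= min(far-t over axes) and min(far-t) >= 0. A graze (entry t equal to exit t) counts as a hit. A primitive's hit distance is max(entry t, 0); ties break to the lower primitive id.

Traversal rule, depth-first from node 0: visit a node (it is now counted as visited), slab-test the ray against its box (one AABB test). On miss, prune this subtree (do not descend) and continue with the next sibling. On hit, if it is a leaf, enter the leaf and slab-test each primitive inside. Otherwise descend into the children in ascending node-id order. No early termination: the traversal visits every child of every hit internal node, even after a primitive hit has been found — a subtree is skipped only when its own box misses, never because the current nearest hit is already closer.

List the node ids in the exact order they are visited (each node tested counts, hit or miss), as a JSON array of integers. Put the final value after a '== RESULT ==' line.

Trace the traversal:
N0 x:[63/2,52] y:[30,93/2] z:[30,71] -> hit [63/2,93/2], descend [4, 20]
  N4 x:[63/2,46] y:[30,44] z:[30,71] -> hit [63/2,44], descend [2, 8]
    N2 x:[63/2,40] y:[30,73/2] z:[30,71] -> hit [63/2,73/2], descend [6, 16]
      N6 x:[63/2,40] y:[30,34] z:[30,43] -> hit [63/2,34] leaf, test {P9(miss), P16@t=63/2}
      N16 x:[65/2,69/2] y:[69/2,73/2] z:[70,71] -> miss, prune
    N8 x:[79/2,46] y:[35,44] z:[31,60] -> hit [79/2,44], descend [15, 17]
      N15 x:[79/2,91/2] y:[81/2,44] z:[31,54] -> hit [81/2,44], descend [5, 14]
        N5 x:[42,91/2] y:[83/2,44] z:[31,50] -> hit [42,44] leaf, test {P7(miss), P11(miss)}
        N14 x:[79/2,42] y:[81/2,44] z:[47,54] -> miss, prune
      N17 x:[85/2,46] y:[35,39] z:[41,60] -> miss, prune
  N20 x:[47,52] y:[34,93/2] z:[32,71] -> miss, prune

Summary -> nodes [0, 4, 2, 6, 16, 8, 15, 5, 14, 17, 20]; box-tests=11; leaf-entries=2; first=P16

== RESULT ==
[0, 4, 2, 6, 16, 8, 15, 5, 14, 17, 20]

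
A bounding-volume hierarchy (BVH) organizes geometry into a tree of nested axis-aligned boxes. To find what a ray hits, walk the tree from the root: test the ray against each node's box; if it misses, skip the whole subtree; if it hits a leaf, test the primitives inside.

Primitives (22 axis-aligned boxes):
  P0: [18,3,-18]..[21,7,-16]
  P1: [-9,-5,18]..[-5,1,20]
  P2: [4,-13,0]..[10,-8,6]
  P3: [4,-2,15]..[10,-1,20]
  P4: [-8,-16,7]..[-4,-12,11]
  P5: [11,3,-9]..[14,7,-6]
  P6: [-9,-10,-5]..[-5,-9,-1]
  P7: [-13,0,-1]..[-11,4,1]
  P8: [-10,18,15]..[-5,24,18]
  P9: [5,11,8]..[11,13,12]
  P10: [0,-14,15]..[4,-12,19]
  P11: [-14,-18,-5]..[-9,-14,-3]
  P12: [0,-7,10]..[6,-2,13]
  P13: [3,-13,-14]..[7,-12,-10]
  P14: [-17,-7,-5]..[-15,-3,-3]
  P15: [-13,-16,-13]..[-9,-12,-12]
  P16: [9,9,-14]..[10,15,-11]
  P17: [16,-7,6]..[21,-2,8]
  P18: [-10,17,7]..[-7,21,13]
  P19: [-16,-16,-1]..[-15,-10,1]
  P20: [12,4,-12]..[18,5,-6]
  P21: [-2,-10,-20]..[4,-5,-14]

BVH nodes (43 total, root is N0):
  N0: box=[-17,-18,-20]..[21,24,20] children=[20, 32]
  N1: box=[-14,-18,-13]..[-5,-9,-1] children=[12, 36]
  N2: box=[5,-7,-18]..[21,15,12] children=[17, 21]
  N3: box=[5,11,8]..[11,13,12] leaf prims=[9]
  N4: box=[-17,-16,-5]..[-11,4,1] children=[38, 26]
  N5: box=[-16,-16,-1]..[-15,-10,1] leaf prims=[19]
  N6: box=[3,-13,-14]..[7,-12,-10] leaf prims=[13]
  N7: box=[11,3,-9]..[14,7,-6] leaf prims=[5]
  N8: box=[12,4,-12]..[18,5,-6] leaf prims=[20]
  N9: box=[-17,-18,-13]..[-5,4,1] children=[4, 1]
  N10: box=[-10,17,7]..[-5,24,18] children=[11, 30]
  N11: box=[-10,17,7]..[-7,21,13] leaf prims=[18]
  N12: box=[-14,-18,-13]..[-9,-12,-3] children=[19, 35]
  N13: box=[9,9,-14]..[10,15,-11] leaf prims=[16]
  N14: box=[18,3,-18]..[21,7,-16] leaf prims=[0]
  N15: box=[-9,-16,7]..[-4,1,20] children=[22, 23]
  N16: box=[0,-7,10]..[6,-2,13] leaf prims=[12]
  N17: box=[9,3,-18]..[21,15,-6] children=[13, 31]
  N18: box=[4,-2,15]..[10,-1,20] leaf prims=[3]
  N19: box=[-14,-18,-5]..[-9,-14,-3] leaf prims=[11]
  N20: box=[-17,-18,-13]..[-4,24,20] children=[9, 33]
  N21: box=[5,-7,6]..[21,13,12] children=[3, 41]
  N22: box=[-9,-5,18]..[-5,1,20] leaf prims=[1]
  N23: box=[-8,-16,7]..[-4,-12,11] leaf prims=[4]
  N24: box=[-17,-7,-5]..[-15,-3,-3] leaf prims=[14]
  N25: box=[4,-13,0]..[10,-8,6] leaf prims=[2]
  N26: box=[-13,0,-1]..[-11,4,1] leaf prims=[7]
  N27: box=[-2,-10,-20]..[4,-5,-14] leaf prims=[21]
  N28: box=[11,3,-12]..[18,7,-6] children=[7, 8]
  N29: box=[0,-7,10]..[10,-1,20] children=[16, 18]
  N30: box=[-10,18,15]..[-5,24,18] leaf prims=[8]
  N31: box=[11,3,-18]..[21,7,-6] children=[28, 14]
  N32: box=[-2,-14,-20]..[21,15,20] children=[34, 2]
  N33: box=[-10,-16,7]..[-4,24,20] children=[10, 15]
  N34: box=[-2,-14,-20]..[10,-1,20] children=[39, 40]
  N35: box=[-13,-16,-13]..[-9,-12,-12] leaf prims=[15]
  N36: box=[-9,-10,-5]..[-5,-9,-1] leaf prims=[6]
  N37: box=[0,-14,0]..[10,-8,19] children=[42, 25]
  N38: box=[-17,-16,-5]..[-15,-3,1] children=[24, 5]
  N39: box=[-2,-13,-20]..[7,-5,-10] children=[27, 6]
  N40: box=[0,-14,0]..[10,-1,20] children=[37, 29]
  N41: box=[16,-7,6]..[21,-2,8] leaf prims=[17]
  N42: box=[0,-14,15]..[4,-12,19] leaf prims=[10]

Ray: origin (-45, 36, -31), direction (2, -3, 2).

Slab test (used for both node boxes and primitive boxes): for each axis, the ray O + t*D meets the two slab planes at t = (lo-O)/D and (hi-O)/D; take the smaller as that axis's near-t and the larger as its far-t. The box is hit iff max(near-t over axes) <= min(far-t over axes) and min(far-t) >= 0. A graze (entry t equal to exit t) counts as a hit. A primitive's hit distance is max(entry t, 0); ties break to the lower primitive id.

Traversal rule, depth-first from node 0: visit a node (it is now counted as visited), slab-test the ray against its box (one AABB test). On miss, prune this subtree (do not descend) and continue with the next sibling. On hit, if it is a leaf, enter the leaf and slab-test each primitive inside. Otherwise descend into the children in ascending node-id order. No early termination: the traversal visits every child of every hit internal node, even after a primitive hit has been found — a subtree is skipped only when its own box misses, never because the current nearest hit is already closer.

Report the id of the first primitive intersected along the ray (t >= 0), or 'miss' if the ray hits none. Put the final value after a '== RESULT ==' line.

Trace the traversal:
N0 x:[14,33] y:[4,18] z:[11/2,51/2] -> hit [14,18], descend [20, 32]
  N20 x:[14,41/2] y:[4,18] z:[9,51/2] -> hit [14,18], descend [9, 33]
    N9 x:[14,20] y:[32/3,18] z:[9,16] -> hit [14,16], descend [1, 4]
      N1 x:[31/2,20] y:[15,18] z:[9,15] -> miss, prune
      N4 x:[14,17] y:[32/3,52/3] z:[13,16] -> hit [14,16], descend [26, 38]
        N26 x:[16,17] y:[32/3,12] z:[15,16] -> miss, prune
        N38 x:[14,15] y:[13,52/3] z:[13,16] -> hit [14,15], descend [5, 24]
          N5 x:[29/2,15] y:[46/3,52/3] z:[15,16] -> miss, prune
          N24 x:[14,15] y:[13,43/3] z:[13,14] -> hit [14,14] leaf, test {P14@t=14}
    N33 x:[35/2,41/2] y:[4,52/3] z:[19,51/2] -> miss, prune
  N32 x:[43/2,33] y:[7,50/3] z:[11/2,51/2] -> miss, prune

Visited [0, 20, 9, 1, 4, 26, 38, 5, 24, 33, 32]. Tests: 11 box, 1 leaf. Nearest: P14.

== RESULT ==
14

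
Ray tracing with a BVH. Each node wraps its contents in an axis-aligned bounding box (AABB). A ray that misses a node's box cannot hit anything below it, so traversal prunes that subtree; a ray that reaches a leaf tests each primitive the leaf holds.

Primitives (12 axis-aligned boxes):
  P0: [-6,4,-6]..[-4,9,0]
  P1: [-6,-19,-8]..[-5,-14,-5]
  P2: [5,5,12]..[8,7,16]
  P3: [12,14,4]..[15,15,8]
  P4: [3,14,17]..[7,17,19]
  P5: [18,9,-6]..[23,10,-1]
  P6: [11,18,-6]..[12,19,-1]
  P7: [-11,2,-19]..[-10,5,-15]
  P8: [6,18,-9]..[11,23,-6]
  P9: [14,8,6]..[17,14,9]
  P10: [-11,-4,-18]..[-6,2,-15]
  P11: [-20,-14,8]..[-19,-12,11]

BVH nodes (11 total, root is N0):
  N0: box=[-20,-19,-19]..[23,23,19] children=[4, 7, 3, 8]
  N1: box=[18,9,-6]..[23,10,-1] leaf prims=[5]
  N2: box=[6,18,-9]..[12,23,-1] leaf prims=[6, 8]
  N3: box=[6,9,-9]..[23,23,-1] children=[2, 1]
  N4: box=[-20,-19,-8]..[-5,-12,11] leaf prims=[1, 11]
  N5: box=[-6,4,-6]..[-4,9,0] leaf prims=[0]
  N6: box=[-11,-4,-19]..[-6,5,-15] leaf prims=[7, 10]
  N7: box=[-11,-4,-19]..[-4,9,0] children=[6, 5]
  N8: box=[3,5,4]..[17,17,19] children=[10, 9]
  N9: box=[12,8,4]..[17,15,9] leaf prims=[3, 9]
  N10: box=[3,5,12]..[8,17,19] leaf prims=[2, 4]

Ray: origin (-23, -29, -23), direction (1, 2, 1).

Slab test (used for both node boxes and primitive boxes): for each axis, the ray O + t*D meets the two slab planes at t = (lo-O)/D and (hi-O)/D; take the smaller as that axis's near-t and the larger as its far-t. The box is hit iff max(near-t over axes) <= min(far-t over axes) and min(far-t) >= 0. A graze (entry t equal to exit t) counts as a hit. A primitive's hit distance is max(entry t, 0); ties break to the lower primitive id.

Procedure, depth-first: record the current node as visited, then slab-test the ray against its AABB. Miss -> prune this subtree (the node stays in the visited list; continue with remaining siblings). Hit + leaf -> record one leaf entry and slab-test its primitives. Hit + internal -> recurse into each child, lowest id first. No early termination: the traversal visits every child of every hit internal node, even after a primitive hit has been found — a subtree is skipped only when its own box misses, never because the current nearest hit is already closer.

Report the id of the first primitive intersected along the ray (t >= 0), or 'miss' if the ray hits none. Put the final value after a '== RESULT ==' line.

Traverse from the root:
N0 x:[3,46] y:[5,26] z:[4,42] -> hit [5,26], descend [3, 4, 7, 8]
  N3 x:[29,46] y:[19,26] z:[14,22] -> miss, prune
  N4 x:[3,18] y:[5,17/2] z:[15,34] -> miss, prune
  N7 x:[12,19] y:[25/2,19] z:[4,23] -> hit [25/2,19], descend [5, 6]
    N5 x:[17,19] y:[33/2,19] z:[17,23] -> hit [17,19] leaf, test {P0@t=17}
    N6 x:[12,17] y:[25/2,17] z:[4,8] -> miss, prune
  N8 x:[26,40] y:[17,23] z:[27,42] -> miss, prune

7 AABB tests over nodes [0, 3, 4, 7, 5, 6, 8]; 1 leaf entered; closest P0.

== RESULT ==
0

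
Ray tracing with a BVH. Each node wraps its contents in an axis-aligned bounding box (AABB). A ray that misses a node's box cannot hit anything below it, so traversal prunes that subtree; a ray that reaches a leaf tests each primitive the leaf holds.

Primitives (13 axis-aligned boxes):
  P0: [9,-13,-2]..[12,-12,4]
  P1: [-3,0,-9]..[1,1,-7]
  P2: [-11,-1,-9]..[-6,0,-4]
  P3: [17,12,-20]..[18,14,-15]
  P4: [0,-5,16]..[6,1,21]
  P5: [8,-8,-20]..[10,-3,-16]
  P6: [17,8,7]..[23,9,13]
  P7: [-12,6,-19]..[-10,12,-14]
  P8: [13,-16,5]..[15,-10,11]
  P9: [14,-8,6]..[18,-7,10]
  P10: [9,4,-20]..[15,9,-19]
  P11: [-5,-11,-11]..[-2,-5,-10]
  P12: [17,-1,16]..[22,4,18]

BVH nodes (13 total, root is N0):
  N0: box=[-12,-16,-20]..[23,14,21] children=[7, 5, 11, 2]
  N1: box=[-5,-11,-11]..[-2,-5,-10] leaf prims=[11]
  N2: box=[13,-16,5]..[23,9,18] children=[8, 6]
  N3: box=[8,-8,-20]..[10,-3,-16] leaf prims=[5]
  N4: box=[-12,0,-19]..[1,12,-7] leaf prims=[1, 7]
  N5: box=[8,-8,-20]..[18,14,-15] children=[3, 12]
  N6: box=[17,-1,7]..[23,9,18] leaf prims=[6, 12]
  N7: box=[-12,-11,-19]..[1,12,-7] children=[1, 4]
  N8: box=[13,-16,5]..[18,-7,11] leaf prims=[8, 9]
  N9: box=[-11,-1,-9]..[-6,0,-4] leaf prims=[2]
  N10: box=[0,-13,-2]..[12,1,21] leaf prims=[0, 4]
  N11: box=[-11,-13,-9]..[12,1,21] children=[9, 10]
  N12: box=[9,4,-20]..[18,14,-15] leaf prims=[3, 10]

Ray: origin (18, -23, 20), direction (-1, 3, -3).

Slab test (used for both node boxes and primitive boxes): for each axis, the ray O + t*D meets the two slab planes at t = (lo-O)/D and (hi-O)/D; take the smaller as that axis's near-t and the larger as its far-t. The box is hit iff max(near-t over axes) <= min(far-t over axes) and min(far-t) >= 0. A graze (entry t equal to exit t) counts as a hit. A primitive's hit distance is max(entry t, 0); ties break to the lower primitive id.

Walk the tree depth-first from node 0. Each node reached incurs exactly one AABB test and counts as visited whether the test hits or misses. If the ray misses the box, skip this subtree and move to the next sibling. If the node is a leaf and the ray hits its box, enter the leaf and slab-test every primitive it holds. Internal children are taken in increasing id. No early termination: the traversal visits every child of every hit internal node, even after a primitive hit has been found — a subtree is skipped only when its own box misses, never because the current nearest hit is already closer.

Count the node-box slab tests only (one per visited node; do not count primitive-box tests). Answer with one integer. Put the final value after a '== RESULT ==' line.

Walk:
N0 x:[-5,30] y:[7/3,37/3] z:[-1/3,40/3] -> hit [7/3,37/3], descend [2, 5, 7, 11]
  N2 x:[-5,5] y:[7/3,32/3] z:[2/3,5] -> hit [7/3,5], descend [6, 8]
    N6 x:[-5,1] y:[22/3,32/3] z:[2/3,13/3] -> miss, prune
    N8 x:[0,5] y:[7/3,16/3] z:[3,5] -> hit [3,5] leaf, test {P8@t=3, P9(miss)}
  N5 x:[0,10] y:[5,37/3] z:[35/3,40/3] -> miss, prune
  N7 x:[17,30] y:[4,35/3] z:[9,13] -> miss, prune
  N11 x:[6,29] y:[10/3,8] z:[-1/3,29/3] -> hit [6,8], descend [9, 10]
    N9 x:[24,29] y:[22/3,23/3] z:[8,29/3] -> miss, prune
    N10 x:[6,18] y:[10/3,8] z:[-1/3,22/3] -> hit [6,22/3] leaf, test {P0(miss), P4(miss)}

Summary -> nodes [0, 2, 6, 8, 5, 7, 11, 9, 10]; box-tests=9; leaf-entries=2; first=P8

== RESULT ==
9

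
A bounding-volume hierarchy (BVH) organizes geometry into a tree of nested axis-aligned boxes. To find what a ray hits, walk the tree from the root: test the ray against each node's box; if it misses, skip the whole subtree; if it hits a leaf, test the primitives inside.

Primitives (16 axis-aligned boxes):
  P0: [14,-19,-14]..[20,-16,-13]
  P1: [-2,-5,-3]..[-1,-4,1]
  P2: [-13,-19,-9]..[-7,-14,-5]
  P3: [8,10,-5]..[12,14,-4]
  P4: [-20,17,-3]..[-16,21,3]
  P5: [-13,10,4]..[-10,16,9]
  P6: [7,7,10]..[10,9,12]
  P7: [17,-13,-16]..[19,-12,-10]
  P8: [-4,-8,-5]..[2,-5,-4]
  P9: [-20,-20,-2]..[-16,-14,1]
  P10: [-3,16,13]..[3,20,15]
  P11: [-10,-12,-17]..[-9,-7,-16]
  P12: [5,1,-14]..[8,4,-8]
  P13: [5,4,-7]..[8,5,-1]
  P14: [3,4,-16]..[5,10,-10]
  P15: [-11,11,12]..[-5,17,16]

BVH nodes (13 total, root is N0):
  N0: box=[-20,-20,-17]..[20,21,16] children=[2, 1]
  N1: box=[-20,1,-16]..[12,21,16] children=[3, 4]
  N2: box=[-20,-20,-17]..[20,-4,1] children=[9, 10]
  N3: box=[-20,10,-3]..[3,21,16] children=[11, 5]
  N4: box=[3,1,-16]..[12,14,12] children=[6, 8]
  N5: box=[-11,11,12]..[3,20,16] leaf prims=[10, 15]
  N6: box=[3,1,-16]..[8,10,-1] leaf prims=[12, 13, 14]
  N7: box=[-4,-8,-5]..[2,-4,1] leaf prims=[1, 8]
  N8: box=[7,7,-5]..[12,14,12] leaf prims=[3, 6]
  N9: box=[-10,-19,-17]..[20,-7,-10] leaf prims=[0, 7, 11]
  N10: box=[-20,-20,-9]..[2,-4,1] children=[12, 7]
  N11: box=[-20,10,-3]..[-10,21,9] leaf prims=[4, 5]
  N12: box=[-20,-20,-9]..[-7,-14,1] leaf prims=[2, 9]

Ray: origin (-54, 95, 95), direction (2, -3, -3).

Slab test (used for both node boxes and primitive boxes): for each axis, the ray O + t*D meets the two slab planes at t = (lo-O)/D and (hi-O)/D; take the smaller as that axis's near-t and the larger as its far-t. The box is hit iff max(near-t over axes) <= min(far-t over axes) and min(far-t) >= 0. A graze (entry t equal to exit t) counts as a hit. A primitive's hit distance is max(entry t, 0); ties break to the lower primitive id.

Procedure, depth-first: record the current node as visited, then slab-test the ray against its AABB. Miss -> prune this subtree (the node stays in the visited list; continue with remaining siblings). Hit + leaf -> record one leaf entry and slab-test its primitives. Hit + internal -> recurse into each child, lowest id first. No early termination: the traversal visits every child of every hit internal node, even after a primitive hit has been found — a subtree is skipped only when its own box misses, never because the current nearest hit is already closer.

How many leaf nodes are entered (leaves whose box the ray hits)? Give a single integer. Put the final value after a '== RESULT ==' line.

Walk:
N0 x:[17,37] y:[74/3,115/3] z:[79/3,112/3] -> hit [79/3,37], descend [1, 2]
  N1 x:[17,33] y:[74/3,94/3] z:[79/3,37] -> hit [79/3,94/3], descend [3, 4]
    N3 x:[17,57/2] y:[74/3,85/3] z:[79/3,98/3] -> hit [79/3,85/3], descend [5, 11]
      N5 x:[43/2,57/2] y:[25,28] z:[79/3,83/3] -> hit [79/3,83/3] leaf, test {P10(miss), P15(miss)}
      N11 x:[17,22] y:[74/3,85/3] z:[86/3,98/3] -> miss, prune
    N4 x:[57/2,33] y:[27,94/3] z:[83/3,37] -> hit [57/2,94/3], descend [6, 8]
      N6 x:[57/2,31] y:[85/3,94/3] z:[32,37] -> miss, prune
      N8 x:[61/2,33] y:[27,88/3] z:[83/3,100/3] -> miss, prune
  N2 x:[17,37] y:[33,115/3] z:[94/3,112/3] -> hit [33,37], descend [9, 10]
    N9 x:[22,37] y:[34,38] z:[35,112/3] -> hit [35,37] leaf, test {P0(miss), P7@t=107/3, P11(miss)}
    N10 x:[17,28] y:[33,115/3] z:[94/3,104/3] -> miss, prune

Visited [0, 1, 3, 5, 11, 4, 6, 8, 2, 9, 10]. Tests: 11 box, 2 leaf. Nearest: P7.

== RESULT ==
2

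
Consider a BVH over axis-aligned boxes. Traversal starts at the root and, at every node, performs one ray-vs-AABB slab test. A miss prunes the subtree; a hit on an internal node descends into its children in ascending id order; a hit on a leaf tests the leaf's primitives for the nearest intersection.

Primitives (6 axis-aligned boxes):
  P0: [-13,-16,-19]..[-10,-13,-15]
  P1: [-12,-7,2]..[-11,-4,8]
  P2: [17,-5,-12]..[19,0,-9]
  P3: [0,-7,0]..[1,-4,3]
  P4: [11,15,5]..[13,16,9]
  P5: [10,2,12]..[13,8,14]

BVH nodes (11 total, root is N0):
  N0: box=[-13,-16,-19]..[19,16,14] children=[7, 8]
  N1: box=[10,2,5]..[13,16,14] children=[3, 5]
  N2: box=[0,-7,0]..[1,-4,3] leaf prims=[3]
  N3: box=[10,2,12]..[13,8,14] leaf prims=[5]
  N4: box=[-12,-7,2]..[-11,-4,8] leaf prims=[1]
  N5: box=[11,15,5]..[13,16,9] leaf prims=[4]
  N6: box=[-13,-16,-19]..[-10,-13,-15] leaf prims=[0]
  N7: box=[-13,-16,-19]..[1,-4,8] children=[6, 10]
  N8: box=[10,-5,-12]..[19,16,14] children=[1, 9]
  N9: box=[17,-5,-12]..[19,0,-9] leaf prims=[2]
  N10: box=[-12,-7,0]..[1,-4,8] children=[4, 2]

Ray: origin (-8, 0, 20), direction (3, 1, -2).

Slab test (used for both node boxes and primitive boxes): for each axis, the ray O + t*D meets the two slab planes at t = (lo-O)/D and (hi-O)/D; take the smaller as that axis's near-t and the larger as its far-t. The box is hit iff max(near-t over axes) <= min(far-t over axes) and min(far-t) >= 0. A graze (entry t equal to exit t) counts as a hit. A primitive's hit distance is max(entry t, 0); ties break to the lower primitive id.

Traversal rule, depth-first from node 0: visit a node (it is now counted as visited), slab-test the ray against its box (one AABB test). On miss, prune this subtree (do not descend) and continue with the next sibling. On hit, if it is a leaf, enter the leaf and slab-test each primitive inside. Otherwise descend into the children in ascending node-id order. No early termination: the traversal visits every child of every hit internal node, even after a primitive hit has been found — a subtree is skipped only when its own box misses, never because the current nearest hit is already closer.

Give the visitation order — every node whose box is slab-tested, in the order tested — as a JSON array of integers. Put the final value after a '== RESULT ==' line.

Traverse from the root:
N0 x:[-5/3,9] y:[-16,16] z:[3,39/2] -> hit [3,9], descend [7, 8]
  N7 x:[-5/3,3] y:[-16,-4] z:[6,39/2] -> miss, prune
  N8 x:[6,9] y:[-5,16] z:[3,16] -> hit [6,9], descend [1, 9]
    N1 x:[6,7] y:[2,16] z:[3,15/2] -> hit [6,7], descend [3, 5]
      N3 x:[6,7] y:[2,8] z:[3,4] -> miss, prune
      N5 x:[19/3,7] y:[15,16] z:[11/2,15/2] -> miss, prune
    N9 x:[25/3,9] y:[-5,0] z:[29/2,16] -> miss, prune

7 AABB tests over nodes [0, 7, 8, 1, 3, 5, 9]; 0 leaves entered; closest miss.

== RESULT ==
[0, 7, 8, 1, 3, 5, 9]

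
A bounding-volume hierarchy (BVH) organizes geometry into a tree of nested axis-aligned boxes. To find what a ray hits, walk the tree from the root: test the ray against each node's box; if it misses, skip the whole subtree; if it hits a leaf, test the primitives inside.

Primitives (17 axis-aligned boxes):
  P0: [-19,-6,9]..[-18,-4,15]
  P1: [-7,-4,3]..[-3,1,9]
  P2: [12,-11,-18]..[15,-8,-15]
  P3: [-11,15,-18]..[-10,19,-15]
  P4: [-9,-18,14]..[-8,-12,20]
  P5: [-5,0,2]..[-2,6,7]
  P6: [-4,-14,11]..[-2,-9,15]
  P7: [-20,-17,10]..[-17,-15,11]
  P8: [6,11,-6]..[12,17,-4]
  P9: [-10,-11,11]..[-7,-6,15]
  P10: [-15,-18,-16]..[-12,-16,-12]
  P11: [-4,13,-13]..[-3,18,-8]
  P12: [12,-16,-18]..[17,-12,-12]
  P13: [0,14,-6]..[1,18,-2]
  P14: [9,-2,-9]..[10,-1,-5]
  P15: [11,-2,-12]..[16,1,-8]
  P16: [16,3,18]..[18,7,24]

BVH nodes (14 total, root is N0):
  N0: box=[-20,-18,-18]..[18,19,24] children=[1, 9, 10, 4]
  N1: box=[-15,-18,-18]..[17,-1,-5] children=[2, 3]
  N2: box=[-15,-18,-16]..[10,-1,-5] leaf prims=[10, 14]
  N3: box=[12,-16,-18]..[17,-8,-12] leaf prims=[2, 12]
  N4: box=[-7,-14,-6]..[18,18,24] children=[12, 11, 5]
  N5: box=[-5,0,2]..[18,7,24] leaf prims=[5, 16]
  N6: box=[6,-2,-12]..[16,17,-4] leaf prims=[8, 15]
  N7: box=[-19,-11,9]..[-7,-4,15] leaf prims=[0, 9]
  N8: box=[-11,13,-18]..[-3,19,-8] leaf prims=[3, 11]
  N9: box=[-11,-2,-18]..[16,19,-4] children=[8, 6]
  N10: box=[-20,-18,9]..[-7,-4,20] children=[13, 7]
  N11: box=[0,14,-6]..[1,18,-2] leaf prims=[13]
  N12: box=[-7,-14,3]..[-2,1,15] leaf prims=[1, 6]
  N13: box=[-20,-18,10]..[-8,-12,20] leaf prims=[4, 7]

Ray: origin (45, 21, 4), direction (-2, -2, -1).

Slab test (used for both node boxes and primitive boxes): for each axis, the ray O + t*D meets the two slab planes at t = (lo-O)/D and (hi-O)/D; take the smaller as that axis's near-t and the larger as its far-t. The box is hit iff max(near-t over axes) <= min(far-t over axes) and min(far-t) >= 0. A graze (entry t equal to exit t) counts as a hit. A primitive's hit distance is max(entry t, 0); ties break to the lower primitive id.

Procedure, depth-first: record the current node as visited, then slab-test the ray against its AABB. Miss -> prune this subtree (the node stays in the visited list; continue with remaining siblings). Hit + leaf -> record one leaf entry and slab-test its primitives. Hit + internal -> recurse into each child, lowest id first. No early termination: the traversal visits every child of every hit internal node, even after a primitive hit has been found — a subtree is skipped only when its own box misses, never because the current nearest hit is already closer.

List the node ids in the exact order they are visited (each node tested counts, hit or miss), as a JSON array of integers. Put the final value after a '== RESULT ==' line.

Traverse from the root:
N0 x:[27/2,65/2] y:[1,39/2] z:[-20,22] -> hit [27/2,39/2], descend [1, 4, 9, 10]
  N1 x:[14,30] y:[11,39/2] z:[9,22] -> hit [14,39/2], descend [2, 3]
    N2 x:[35/2,30] y:[11,39/2] z:[9,20] -> hit [35/2,39/2] leaf, test {P10(miss), P14(miss)}
    N3 x:[14,33/2] y:[29/2,37/2] z:[16,22] -> hit [16,33/2] leaf, test {P2(miss), P12@t=33/2}
  N4 x:[27/2,26] y:[3/2,35/2] z:[-20,10] -> miss, prune
  N9 x:[29/2,28] y:[1,23/2] z:[8,22] -> miss, prune
  N10 x:[26,65/2] y:[25/2,39/2] z:[-16,-5] -> miss, prune

Visited [0, 1, 2, 3, 4, 9, 10]. Tests: 7 box, 2 leaf. Nearest: P12.

== RESULT ==
[0, 1, 2, 3, 4, 9, 10]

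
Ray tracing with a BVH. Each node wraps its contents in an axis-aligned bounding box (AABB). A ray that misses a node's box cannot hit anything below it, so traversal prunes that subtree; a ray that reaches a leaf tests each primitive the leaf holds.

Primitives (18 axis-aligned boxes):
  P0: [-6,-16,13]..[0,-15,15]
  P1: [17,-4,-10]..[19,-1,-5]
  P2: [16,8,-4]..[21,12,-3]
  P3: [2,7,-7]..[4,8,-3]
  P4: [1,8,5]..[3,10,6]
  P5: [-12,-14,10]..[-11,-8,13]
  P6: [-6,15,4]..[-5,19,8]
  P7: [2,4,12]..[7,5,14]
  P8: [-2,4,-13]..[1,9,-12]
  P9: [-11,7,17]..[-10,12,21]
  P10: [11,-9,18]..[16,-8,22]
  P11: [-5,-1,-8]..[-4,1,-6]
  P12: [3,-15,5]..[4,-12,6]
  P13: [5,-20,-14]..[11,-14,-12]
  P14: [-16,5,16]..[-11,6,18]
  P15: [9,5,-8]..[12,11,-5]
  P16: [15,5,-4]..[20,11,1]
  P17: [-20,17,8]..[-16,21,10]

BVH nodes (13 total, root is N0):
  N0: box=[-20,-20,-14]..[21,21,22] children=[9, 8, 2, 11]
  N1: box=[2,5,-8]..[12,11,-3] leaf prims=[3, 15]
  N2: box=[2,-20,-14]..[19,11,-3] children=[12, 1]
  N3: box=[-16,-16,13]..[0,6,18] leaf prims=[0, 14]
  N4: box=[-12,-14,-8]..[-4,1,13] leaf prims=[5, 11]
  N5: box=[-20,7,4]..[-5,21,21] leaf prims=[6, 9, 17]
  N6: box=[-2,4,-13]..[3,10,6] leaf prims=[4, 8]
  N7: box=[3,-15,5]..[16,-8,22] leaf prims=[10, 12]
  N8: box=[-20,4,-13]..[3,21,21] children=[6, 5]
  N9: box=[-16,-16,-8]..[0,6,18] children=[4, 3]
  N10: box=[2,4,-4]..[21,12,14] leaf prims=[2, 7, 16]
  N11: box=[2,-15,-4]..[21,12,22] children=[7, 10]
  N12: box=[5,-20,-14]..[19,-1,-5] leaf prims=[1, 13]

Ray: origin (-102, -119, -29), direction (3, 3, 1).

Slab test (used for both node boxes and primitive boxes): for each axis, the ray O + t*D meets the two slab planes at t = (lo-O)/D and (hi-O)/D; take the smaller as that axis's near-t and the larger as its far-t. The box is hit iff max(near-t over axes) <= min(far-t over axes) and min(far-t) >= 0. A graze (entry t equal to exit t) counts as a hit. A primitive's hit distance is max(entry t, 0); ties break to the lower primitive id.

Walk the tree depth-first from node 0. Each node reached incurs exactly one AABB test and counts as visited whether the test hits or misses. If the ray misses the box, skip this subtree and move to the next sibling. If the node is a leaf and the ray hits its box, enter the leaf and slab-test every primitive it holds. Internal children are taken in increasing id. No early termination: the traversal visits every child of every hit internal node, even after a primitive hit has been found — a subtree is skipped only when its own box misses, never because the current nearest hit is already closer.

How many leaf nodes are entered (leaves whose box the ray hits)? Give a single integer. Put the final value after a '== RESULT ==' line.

Trace the traversal:
N0 x:[82/3,41] y:[33,140/3] z:[15,51] -> hit [33,41], descend [2, 8, 9, 11]
  N2 x:[104/3,121/3] y:[33,130/3] z:[15,26] -> miss, prune
  N8 x:[82/3,35] y:[41,140/3] z:[16,50] -> miss, prune
  N9 x:[86/3,34] y:[103/3,125/3] z:[21,47] -> miss, prune
  N11 x:[104/3,41] y:[104/3,131/3] z:[25,51] -> hit [104/3,41], descend [7, 10]
    N7 x:[35,118/3] y:[104/3,37] z:[34,51] -> hit [35,37] leaf, test {P10(miss), P12@t=35}
    N10 x:[104/3,41] y:[41,131/3] z:[25,43] -> hit [41,41] leaf, test {P2(miss), P7(miss), P16(miss)}

Summary -> nodes [0, 2, 8, 9, 11, 7, 10]; box-tests=7; leaf-entries=2; first=P12

== RESULT ==
2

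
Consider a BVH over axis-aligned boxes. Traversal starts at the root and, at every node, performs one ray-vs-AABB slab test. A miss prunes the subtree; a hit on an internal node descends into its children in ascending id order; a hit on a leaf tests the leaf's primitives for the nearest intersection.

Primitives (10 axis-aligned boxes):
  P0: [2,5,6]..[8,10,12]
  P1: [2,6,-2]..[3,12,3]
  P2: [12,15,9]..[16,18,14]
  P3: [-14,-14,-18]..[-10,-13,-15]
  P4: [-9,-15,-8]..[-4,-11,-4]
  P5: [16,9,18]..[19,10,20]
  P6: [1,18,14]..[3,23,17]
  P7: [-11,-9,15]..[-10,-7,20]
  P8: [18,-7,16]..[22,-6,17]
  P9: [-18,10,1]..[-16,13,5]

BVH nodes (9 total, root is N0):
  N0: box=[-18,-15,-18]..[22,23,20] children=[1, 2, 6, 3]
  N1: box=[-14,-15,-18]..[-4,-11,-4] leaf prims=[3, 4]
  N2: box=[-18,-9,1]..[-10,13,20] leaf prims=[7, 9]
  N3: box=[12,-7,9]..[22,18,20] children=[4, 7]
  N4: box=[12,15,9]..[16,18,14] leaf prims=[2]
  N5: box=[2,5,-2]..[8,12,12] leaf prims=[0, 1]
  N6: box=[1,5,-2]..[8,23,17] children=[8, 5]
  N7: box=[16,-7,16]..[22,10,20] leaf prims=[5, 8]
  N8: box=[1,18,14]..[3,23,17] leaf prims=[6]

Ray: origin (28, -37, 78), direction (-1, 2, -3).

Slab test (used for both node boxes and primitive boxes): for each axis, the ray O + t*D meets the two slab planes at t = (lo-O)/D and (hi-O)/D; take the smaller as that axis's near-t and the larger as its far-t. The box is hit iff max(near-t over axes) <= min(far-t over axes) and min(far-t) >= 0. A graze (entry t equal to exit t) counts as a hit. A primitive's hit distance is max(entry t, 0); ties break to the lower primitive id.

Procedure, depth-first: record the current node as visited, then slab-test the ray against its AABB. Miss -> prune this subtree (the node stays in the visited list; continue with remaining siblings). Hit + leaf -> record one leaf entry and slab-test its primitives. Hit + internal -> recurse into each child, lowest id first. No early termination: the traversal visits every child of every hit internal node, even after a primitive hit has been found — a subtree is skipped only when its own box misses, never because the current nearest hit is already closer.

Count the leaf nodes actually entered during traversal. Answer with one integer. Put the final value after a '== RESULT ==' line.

Traverse from the root:
N0 x:[6,46] y:[11,30] z:[58/3,32] -> hit [58/3,30], descend [1, 2, 3, 6]
  N1 x:[32,42] y:[11,13] z:[82/3,32] -> miss, prune
  N2 x:[38,46] y:[14,25] z:[58/3,77/3] -> miss, prune
  N3 x:[6,16] y:[15,55/2] z:[58/3,23] -> miss, prune
  N6 x:[20,27] y:[21,30] z:[61/3,80/3] -> hit [21,80/3], descend [5, 8]
    N5 x:[20,26] y:[21,49/2] z:[22,80/3] -> hit [22,49/2] leaf, test {P0@t=22, P1(miss)}
    N8 x:[25,27] y:[55/2,30] z:[61/3,64/3] -> miss, prune

Visited [0, 1, 2, 3, 6, 5, 8]. Tests: 7 box, 1 leaf. Nearest: P0.

== RESULT ==
1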